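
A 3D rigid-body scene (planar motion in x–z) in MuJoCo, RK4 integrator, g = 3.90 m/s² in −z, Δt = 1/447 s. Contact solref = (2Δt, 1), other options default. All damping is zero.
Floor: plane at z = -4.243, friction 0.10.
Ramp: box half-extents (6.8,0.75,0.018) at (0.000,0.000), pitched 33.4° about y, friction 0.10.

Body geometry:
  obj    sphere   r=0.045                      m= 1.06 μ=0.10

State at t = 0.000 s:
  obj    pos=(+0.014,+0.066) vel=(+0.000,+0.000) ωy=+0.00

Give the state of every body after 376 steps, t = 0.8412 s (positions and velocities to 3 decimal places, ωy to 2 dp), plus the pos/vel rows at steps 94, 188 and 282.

State at t = 0.8412 s:
  obj    pos=(+0.552,-0.289) vel=(+1.278,-0.848) ωy=+15.15

Key-timestep trajectory:
   step    t(s)  obj.x    obj.z    obj.vx   obj.vz 
     94  0.2103   +0.048  +0.044  +0.321  -0.210
    188  0.4206   +0.149  -0.023  +0.644  -0.415
    282  0.6309   +0.317  -0.134  +0.956  -0.640


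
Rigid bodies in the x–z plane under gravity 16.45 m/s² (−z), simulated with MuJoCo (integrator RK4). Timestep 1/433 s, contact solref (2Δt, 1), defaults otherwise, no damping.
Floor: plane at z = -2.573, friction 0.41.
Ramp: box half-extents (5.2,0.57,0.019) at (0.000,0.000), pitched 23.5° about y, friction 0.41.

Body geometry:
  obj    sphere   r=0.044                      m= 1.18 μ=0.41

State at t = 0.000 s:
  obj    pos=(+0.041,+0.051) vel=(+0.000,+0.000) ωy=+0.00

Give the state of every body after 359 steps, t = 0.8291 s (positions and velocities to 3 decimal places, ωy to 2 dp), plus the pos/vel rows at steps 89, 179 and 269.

State at t = 0.8291 s:
  obj    pos=(+1.518,-0.591) vel=(+3.562,-1.549) ωy=+88.28

Key-timestep trajectory:
   step    t(s)  obj.x    obj.z    obj.vx   obj.vz 
     89  0.2055   +0.132  +0.011  +0.883  -0.384
    179  0.4134   +0.408  -0.109  +1.776  -0.772
    269  0.6212   +0.870  -0.310  +2.669  -1.161


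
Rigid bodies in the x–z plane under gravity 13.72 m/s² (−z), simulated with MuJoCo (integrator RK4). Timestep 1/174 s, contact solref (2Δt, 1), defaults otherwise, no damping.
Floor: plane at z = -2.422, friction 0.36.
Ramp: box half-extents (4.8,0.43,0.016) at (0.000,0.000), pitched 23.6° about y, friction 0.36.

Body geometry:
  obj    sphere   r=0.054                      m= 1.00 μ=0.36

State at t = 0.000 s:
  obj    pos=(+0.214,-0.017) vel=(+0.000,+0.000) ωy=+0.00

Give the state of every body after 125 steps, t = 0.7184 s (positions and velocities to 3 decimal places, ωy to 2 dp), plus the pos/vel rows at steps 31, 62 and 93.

State at t = 0.7184 s:
  obj    pos=(+1.142,-0.422) vel=(+2.583,-1.128) ωy=+52.18

Key-timestep trajectory:
   step    t(s)  obj.x    obj.z    obj.vx   obj.vz 
     31  0.1782   +0.271  -0.042  +0.641  -0.280
     62  0.3563   +0.442  -0.117  +1.281  -0.560
     93  0.5345   +0.728  -0.242  +1.922  -0.840


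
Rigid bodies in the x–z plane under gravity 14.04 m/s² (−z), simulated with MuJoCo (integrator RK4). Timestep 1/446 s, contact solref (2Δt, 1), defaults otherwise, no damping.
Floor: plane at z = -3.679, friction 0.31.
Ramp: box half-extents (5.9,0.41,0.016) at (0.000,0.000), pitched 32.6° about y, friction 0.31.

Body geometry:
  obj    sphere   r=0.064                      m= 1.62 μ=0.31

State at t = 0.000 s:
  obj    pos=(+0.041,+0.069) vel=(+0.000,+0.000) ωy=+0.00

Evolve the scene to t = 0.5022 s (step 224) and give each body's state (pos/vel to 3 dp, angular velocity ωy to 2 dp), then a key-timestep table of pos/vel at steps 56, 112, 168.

State at t = 0.5022 s:
  obj    pos=(+0.615,-0.298) vel=(+2.286,-1.462) ωy=+42.39

Key-timestep trajectory:
   step    t(s)  obj.x    obj.z    obj.vx   obj.vz 
     56  0.1256   +0.077  +0.046  +0.572  -0.366
    112  0.2511   +0.185  -0.023  +1.143  -0.731
    168  0.3767   +0.364  -0.138  +1.715  -1.097


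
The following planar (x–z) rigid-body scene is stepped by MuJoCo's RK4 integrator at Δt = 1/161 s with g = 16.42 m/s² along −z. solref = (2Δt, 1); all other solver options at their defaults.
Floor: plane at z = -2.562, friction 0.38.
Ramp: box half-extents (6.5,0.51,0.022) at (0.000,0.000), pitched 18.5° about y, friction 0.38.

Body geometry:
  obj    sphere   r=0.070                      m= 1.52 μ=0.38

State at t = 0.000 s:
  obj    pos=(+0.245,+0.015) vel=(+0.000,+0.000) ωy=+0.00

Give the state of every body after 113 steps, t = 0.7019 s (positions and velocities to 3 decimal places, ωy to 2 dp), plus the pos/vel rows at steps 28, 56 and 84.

State at t = 0.7019 s:
  obj    pos=(+1.114,-0.276) vel=(+2.477,-0.829) ωy=+37.31

Key-timestep trajectory:
   step    t(s)  obj.x    obj.z    obj.vx   obj.vz 
     28  0.1739   +0.298  -0.003  +0.614  -0.205
     56  0.3478   +0.459  -0.056  +1.228  -0.411
     84  0.5217   +0.725  -0.146  +1.841  -0.616


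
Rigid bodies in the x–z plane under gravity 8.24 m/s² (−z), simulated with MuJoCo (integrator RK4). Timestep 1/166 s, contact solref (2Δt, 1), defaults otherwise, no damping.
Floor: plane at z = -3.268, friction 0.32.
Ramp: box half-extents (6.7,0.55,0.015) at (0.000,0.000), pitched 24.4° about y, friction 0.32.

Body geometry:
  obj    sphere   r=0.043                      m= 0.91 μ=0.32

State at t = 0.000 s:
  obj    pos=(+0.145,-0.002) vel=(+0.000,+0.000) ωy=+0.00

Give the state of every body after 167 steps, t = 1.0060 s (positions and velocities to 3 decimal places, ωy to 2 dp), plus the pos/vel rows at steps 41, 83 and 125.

State at t = 1.0060 s:
  obj    pos=(+1.266,-0.510) vel=(+2.228,-1.010) ωy=+56.87

Key-timestep trajectory:
   step    t(s)  obj.x    obj.z    obj.vx   obj.vz 
     41  0.2470   +0.213  -0.033  +0.547  -0.248
     83  0.5000   +0.422  -0.128  +1.107  -0.502
    125  0.7530   +0.773  -0.287  +1.667  -0.756


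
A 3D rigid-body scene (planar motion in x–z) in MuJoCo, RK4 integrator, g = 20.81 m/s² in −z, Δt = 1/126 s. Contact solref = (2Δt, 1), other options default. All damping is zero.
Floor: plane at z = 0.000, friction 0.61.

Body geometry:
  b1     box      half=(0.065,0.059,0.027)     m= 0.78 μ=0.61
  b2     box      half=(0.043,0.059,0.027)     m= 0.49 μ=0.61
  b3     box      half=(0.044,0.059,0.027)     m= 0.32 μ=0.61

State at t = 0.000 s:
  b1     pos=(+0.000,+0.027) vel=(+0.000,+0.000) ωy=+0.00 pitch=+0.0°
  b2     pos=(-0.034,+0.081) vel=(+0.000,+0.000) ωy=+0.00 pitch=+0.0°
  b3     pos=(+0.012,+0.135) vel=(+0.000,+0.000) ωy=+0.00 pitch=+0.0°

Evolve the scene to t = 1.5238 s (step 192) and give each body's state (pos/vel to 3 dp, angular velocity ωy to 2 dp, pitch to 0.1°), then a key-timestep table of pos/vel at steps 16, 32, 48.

State at t = 1.5238 s:
  b1     pos=(+0.000,+0.027) vel=(+0.000,+0.000) ωy=+0.00 pitch=+0.0°
  b2     pos=(-0.034,+0.081) vel=(+0.000,+0.000) ωy=+0.00 pitch=+0.0°
  b3     pos=(+0.124,+0.027) vel=(+0.000,+0.000) ωy=+0.00 pitch=+180.0°

Key-timestep trajectory:
   step    t(s)  b1.x    b1.z    b1.vx   b1.vz   b2.x    b2.z    b2.vx   b2.vz   b3.x    b3.z    b3.vx   b3.vz 
     16  0.1270   +0.000  +0.027  +0.000  +0.000   -0.034  +0.081  -0.001  +0.001   +0.024  +0.130  +0.245  -0.156
     32  0.2540   +0.000  +0.027  +0.000  +0.000   -0.034  +0.081  +0.000  +0.000   +0.070  +0.100  +0.381  -0.009
     48  0.3810   +0.000  +0.027  +0.000  +0.000   -0.034  +0.081  +0.000  +0.000   +0.125  +0.019  -0.096  -0.138


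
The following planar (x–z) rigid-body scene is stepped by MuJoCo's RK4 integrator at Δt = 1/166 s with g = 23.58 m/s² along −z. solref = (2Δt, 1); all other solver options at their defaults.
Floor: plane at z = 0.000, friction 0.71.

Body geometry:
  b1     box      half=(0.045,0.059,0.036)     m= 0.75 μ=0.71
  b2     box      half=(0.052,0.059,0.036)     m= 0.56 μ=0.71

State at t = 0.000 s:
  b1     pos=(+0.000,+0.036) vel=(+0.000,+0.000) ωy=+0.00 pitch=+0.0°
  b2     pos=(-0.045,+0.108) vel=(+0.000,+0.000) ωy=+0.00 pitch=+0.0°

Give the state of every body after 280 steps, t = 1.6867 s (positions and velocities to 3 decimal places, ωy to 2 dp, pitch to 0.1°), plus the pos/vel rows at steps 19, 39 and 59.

State at t = 1.6867 s:
  b1     pos=(+0.000,+0.036) vel=(+0.000,+0.000) ωy=+0.00 pitch=+0.0°
  b2     pos=(-0.090,+0.052) vel=(+0.000,+0.000) ωy=+0.00 pitch=-90.0°

Key-timestep trajectory:
   step    t(s)  b1.x    b1.z    b1.vx   b1.vz   b2.x    b2.z    b2.vx   b2.vz 
     19  0.1145   +0.000  +0.036  +0.000  +0.000   -0.046  +0.108  -0.014  +0.000
     39  0.2349   +0.000  +0.036  +0.000  +0.000   -0.052  +0.107  -0.116  -0.020
     59  0.3554   +0.000  +0.036  +0.000  +0.000   -0.086  +0.069  -0.398  -1.157


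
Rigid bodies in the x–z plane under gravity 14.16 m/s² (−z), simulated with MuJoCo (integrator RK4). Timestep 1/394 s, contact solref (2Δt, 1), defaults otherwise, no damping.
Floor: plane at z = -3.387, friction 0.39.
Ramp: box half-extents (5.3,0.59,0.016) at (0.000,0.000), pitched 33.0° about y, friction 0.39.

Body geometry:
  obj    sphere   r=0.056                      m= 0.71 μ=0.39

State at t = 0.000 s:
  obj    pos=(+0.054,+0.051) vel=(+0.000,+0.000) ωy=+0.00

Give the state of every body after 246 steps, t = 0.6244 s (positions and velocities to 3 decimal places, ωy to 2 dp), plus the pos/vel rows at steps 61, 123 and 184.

State at t = 0.6244 s:
  obj    pos=(+0.955,-0.534) vel=(+2.885,-1.873) ωy=+61.41

Key-timestep trajectory:
   step    t(s)  obj.x    obj.z    obj.vx   obj.vz 
     61  0.1548   +0.109  +0.015  +0.715  -0.465
    123  0.3122   +0.279  -0.095  +1.442  -0.937
    184  0.4670   +0.558  -0.276  +2.158  -1.401


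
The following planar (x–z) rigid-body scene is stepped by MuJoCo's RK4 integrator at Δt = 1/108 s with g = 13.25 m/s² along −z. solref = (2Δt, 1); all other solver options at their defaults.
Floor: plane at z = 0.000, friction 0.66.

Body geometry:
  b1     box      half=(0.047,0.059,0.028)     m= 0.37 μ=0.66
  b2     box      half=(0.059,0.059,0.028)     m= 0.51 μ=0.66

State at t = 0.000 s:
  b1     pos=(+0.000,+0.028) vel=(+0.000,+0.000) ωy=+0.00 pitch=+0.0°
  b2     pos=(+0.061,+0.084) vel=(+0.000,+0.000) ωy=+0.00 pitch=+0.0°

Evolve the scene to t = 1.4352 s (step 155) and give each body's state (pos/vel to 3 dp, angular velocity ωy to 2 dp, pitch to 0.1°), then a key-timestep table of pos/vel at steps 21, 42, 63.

State at t = 1.4352 s:
  b1     pos=(+0.000,+0.028) vel=(+0.000,+0.000) ωy=+0.00 pitch=+0.0°
  b2     pos=(+0.120,+0.059) vel=(+0.000,+0.000) ωy=+0.00 pitch=+90.0°

Key-timestep trajectory:
   step    t(s)  b1.x    b1.z    b1.vx   b1.vz   b2.x    b2.z    b2.vx   b2.vz 
     21  0.1944   +0.000  +0.028  +0.000  +0.000   +0.090  +0.063  +0.179  +0.080
     42  0.3889   +0.000  +0.028  +0.000  +0.000   +0.130  +0.062  +0.037  +0.030
     63  0.5833   +0.000  +0.028  +0.000  +0.000   +0.118  +0.060  +0.143  -0.058


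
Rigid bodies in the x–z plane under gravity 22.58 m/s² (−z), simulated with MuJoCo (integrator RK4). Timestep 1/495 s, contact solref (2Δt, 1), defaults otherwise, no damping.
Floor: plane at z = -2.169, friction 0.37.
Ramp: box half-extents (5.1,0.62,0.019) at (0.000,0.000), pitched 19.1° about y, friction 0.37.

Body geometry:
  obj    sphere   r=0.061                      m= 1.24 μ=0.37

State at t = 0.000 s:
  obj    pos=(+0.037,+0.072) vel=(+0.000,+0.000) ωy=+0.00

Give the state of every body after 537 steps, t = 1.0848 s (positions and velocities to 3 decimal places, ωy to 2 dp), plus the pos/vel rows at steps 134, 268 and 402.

State at t = 1.0848 s:
  obj    pos=(+2.972,-0.944) vel=(+5.410,-1.873) ωy=+93.85

Key-timestep trajectory:
   step    t(s)  obj.x    obj.z    obj.vx   obj.vz 
    134  0.2707   +0.220  +0.009  +1.350  -0.468
    268  0.5414   +0.768  -0.181  +2.700  -0.935
    402  0.8121   +1.682  -0.498  +4.050  -1.402


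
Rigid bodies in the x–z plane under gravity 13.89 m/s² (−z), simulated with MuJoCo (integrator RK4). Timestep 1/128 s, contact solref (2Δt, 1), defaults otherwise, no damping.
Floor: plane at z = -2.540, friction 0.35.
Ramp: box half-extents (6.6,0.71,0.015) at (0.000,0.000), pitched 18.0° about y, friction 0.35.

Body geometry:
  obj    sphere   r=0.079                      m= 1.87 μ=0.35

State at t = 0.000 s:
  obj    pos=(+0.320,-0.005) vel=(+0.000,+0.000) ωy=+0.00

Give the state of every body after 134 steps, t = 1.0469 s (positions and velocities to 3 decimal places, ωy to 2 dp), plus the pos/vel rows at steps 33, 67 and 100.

State at t = 1.0469 s:
  obj    pos=(+1.918,-0.524) vel=(+3.052,-0.992) ωy=+40.62

Key-timestep trajectory:
   step    t(s)  obj.x    obj.z    obj.vx   obj.vz 
     33  0.2578   +0.417  -0.037  +0.752  -0.244
     67  0.5234   +0.720  -0.135  +1.526  -0.496
    100  0.7812   +1.210  -0.294  +2.278  -0.740


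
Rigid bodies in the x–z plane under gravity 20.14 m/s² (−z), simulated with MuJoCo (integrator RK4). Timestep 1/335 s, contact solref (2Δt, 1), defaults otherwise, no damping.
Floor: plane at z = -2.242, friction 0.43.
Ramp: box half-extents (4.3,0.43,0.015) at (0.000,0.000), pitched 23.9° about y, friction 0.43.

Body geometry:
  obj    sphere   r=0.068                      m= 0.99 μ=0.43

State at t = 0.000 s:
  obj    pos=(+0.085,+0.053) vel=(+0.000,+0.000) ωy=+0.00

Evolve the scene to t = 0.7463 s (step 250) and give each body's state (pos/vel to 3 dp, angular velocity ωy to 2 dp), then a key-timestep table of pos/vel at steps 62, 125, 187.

State at t = 0.7463 s:
  obj    pos=(+1.569,-0.604) vel=(+3.977,-1.762) ωy=+63.95

Key-timestep trajectory:
   step    t(s)  obj.x    obj.z    obj.vx   obj.vz 
     62  0.1851   +0.176  +0.013  +0.986  -0.437
    125  0.3731   +0.456  -0.111  +1.988  -0.881
    187  0.5582   +0.915  -0.315  +2.975  -1.318


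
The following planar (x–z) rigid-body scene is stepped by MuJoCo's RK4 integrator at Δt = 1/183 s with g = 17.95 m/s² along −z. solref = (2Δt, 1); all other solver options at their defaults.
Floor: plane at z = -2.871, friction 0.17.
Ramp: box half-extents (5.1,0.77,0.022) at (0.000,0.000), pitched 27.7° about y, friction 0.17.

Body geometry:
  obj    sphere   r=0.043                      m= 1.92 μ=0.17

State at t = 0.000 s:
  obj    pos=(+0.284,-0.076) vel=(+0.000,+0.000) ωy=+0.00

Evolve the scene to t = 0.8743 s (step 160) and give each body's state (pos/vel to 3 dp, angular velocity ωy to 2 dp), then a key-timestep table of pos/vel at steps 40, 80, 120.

State at t = 0.8743 s:
  obj    pos=(+2.302,-1.135) vel=(+4.614,-2.423) ωy=+121.14

Key-timestep trajectory:
   step    t(s)  obj.x    obj.z    obj.vx   obj.vz 
     40  0.2186   +0.410  -0.142  +1.154  -0.606
     80  0.4372   +0.789  -0.341  +2.307  -1.211
    120  0.6557   +1.419  -0.672  +3.461  -1.817


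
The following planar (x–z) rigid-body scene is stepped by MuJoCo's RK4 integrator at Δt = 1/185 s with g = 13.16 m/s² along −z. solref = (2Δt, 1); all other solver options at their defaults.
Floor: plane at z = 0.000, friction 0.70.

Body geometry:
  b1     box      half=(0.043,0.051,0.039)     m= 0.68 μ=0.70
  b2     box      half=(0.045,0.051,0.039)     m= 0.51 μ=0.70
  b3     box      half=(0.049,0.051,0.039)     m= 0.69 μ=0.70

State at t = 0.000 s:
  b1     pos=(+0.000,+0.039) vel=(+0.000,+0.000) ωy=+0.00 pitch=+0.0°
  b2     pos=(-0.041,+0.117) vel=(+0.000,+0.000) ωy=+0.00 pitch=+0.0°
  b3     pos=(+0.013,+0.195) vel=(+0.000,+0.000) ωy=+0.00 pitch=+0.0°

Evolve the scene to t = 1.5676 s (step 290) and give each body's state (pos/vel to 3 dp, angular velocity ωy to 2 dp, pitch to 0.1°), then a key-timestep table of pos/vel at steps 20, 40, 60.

State at t = 1.5676 s:
  b1     pos=(+0.000,+0.039) vel=(+0.000,+0.000) ωy=+0.00 pitch=+0.0°
  b2     pos=(-0.041,+0.117) vel=(+0.000,+0.000) ωy=+0.00 pitch=-0.2°
  b3     pos=(+0.132,+0.039) vel=(+0.000,+0.000) ωy=+0.00 pitch=+180.0°

Key-timestep trajectory:
   step    t(s)  b1.x    b1.z    b1.vx   b1.vz   b2.x    b2.z    b2.vx   b2.vz   b3.x    b3.z    b3.vx   b3.vz 
     20  0.1081   +0.000  +0.039  -0.001  +0.000   -0.041  +0.117  -0.002  +0.000   +0.023  +0.191  +0.211  -0.121
     40  0.2162   +0.000  +0.039  +0.000  +0.000   -0.041  +0.117  -0.001  +0.000   +0.054  +0.136  +0.306  -1.121
     60  0.3243   +0.000  +0.039  +0.000  +0.000   -0.041  +0.117  +0.000  +0.000   +0.126  +0.055  +0.698  -1.351


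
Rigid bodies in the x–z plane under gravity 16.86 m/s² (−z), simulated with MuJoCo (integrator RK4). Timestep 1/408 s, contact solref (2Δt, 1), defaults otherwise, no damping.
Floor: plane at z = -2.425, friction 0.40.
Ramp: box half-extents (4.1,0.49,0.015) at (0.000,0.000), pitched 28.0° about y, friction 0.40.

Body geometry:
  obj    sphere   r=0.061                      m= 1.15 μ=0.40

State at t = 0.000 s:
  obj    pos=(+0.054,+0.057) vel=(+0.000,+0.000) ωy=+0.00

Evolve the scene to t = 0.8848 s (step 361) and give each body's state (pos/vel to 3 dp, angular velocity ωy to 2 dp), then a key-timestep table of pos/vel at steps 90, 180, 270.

State at t = 0.8848 s:
  obj    pos=(+2.008,-0.982) vel=(+4.417,-2.349) ωy=+82.00

Key-timestep trajectory:
   step    t(s)  obj.x    obj.z    obj.vx   obj.vz 
     90  0.2206   +0.176  -0.007  +1.101  -0.586
    180  0.4412   +0.540  -0.201  +2.202  -1.171
    270  0.6618   +1.147  -0.524  +3.304  -1.757


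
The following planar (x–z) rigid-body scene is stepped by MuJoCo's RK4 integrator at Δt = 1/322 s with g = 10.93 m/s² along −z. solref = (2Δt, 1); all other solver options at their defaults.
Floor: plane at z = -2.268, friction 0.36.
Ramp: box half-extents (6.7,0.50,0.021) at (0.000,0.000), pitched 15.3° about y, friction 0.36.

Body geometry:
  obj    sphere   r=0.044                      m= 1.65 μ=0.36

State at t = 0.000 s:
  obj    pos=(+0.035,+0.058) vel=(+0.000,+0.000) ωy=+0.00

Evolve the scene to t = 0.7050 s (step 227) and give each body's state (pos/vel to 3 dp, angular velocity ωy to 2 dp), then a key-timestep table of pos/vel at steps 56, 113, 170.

State at t = 0.7050 s:
  obj    pos=(+0.529,-0.077) vel=(+1.401,-0.383) ωy=+33.00

Key-timestep trajectory:
   step    t(s)  obj.x    obj.z    obj.vx   obj.vz 
     56  0.1739   +0.065  +0.050  +0.346  -0.095
    113  0.3509   +0.157  +0.024  +0.697  -0.191
    170  0.5280   +0.312  -0.018  +1.049  -0.287


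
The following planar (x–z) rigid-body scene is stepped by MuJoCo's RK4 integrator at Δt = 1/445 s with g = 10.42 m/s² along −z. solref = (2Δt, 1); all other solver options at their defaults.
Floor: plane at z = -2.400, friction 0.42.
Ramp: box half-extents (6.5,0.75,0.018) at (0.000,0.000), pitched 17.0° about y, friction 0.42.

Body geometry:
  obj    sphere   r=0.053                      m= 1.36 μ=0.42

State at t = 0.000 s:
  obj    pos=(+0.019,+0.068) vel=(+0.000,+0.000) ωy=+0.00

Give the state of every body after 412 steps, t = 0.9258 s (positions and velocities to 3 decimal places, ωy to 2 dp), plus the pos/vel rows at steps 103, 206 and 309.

State at t = 0.9258 s:
  obj    pos=(+0.911,-0.204) vel=(+1.927,-0.589) ωy=+38.01

Key-timestep trajectory:
   step    t(s)  obj.x    obj.z    obj.vx   obj.vz 
    103  0.2315   +0.075  +0.051  +0.482  -0.147
    206  0.4629   +0.242  +0.000  +0.963  -0.295
    309  0.6944   +0.521  -0.085  +1.445  -0.442


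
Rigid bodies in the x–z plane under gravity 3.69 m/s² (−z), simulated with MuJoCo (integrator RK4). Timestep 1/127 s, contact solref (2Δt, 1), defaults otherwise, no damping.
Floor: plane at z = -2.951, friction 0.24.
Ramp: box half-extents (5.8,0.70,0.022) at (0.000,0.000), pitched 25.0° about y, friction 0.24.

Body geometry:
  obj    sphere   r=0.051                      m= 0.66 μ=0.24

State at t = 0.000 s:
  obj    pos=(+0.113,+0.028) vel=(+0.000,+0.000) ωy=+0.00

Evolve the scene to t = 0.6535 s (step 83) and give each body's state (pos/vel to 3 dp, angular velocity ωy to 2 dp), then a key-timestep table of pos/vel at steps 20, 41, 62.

State at t = 0.6535 s:
  obj    pos=(+0.329,-0.073) vel=(+0.660,-0.308) ωy=+14.27

Key-timestep trajectory:
   step    t(s)  obj.x    obj.z    obj.vx   obj.vz 
     20  0.1575   +0.126  +0.022  +0.159  -0.074
     41  0.3228   +0.166  +0.003  +0.326  -0.152
     62  0.4882   +0.233  -0.028  +0.493  -0.230


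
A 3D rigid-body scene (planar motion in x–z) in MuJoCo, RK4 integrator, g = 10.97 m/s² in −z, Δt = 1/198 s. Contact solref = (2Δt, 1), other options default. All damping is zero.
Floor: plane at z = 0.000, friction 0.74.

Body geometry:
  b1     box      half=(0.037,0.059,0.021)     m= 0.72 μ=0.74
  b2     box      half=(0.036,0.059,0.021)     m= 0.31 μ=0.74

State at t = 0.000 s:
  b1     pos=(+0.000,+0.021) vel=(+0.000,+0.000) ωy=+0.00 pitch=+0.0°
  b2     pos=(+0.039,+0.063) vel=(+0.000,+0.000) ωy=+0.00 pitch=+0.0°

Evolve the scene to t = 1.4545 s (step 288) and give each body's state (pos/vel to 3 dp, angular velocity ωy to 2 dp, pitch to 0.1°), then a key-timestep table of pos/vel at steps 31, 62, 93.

State at t = 1.4545 s:
  b1     pos=(+0.000,+0.021) vel=(+0.000,+0.000) ωy=+0.00 pitch=+0.0°
  b2     pos=(+0.129,+0.021) vel=(+0.000,+0.000) ωy=+0.00 pitch=+180.0°

Key-timestep trajectory:
   step    t(s)  b1.x    b1.z    b1.vx   b1.vz   b2.x    b2.z    b2.vx   b2.vz 
     31  0.1566   +0.000  +0.021  +0.000  +0.000   +0.047  +0.060  +0.139  -0.068
     62  0.3131   +0.000  +0.021  +0.000  +0.000   +0.083  +0.041  +0.172  +0.043
     93  0.4697   +0.000  +0.021  +0.000  +0.000   +0.108  +0.038  +0.242  -0.114


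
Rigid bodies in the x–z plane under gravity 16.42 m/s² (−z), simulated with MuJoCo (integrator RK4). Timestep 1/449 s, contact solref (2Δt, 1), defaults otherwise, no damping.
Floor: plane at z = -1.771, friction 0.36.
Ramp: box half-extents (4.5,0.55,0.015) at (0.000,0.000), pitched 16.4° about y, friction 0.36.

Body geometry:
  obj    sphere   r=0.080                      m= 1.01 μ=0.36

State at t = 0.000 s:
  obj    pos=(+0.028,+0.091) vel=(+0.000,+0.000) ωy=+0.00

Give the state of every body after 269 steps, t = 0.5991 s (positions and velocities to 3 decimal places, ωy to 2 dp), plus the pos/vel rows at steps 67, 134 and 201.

State at t = 0.5991 s:
  obj    pos=(+0.598,-0.077) vel=(+1.903,-0.560) ωy=+24.80

Key-timestep trajectory:
   step    t(s)  obj.x    obj.z    obj.vx   obj.vz 
     67  0.1492   +0.063  +0.080  +0.474  -0.140
    134  0.2984   +0.169  +0.049  +0.948  -0.279
    201  0.4477   +0.346  -0.003  +1.422  -0.419


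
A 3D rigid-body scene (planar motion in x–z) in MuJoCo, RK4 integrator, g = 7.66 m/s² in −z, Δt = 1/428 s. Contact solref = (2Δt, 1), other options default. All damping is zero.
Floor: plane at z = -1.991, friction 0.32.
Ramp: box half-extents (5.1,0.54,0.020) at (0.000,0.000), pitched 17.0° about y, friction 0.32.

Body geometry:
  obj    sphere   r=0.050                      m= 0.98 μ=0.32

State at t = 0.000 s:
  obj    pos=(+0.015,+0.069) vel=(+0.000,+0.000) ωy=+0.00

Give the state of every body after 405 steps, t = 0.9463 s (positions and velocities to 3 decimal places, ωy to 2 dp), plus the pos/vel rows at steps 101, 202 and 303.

State at t = 0.9463 s:
  obj    pos=(+0.700,-0.141) vel=(+1.448,-0.443) ωy=+30.27

Key-timestep trajectory:
   step    t(s)  obj.x    obj.z    obj.vx   obj.vz 
    101  0.2360   +0.058  +0.056  +0.361  -0.110
    202  0.4720   +0.185  +0.017  +0.722  -0.221
    303  0.7079   +0.398  -0.049  +1.083  -0.331


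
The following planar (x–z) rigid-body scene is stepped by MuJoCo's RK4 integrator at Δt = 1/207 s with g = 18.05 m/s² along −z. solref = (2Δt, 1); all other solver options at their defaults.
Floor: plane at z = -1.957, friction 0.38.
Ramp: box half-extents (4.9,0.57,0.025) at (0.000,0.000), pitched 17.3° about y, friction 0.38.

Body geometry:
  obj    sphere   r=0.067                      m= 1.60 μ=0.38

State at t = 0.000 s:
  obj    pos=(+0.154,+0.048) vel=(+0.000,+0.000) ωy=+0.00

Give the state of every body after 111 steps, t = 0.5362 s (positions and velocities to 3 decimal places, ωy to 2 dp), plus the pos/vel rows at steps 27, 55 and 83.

State at t = 0.5362 s:
  obj    pos=(+0.680,-0.116) vel=(+1.963,-0.611) ωy=+30.68

Key-timestep trajectory:
   step    t(s)  obj.x    obj.z    obj.vx   obj.vz 
     27  0.1304   +0.185  +0.039  +0.478  -0.149
     55  0.2657   +0.283  +0.008  +0.973  -0.303
     83  0.4010   +0.448  -0.043  +1.468  -0.457


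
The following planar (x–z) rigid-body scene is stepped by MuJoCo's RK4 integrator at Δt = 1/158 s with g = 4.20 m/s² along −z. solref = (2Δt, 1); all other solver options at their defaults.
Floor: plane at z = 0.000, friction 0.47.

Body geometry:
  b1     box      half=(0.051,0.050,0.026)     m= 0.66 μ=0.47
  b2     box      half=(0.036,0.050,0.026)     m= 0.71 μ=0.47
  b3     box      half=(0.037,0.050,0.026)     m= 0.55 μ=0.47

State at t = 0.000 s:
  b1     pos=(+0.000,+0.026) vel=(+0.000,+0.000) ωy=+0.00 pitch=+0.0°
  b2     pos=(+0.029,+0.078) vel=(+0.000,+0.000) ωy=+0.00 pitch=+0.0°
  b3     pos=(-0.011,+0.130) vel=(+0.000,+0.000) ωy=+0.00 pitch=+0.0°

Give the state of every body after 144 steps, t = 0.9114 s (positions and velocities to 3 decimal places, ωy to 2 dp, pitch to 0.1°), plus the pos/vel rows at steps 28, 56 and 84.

State at t = 0.9114 s:
  b1     pos=(+0.000,+0.026) vel=(+0.000,+0.000) ωy=+0.00 pitch=+0.0°
  b2     pos=(+0.029,+0.078) vel=(+0.000,+0.000) ωy=+0.00 pitch=+0.0°
  b3     pos=(-0.110,+0.026) vel=(+0.000,+0.000) ωy=+0.00 pitch=+180.0°

Key-timestep trajectory:
   step    t(s)  b1.x    b1.z    b1.vx   b1.vz   b2.x    b2.z    b2.vx   b2.vz   b3.x    b3.z    b3.vx   b3.vz 
     28  0.1772   +0.000  +0.026  +0.000  +0.000   +0.029  +0.078  +0.000  +0.000   -0.017  +0.128  -0.079  -0.034
     56  0.3544   +0.000  +0.026  +0.000  +0.000   +0.029  +0.078  +0.000  +0.000   -0.039  +0.095  -0.147  -0.478
     84  0.5316   +0.000  +0.026  +0.000  +0.000   +0.029  +0.078  +0.000  +0.000   -0.092  +0.061  -0.304  -0.468


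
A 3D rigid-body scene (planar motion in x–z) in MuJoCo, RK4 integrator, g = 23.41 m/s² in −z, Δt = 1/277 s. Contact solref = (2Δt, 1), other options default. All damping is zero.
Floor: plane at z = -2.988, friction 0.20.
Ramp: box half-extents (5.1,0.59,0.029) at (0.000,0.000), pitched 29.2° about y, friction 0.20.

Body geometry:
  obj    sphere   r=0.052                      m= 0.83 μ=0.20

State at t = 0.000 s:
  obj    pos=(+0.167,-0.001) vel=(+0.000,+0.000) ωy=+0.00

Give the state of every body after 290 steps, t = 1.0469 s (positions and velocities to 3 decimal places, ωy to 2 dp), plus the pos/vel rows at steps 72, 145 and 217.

State at t = 1.0469 s:
  obj    pos=(+4.070,-2.182) vel=(+7.456,-4.167) ωy=+164.21

Key-timestep trajectory:
   step    t(s)  obj.x    obj.z    obj.vx   obj.vz 
     72  0.2599   +0.408  -0.135  +1.851  -1.035
    145  0.5235   +1.143  -0.546  +3.728  -2.084
    217  0.7834   +2.353  -1.222  +5.579  -3.118


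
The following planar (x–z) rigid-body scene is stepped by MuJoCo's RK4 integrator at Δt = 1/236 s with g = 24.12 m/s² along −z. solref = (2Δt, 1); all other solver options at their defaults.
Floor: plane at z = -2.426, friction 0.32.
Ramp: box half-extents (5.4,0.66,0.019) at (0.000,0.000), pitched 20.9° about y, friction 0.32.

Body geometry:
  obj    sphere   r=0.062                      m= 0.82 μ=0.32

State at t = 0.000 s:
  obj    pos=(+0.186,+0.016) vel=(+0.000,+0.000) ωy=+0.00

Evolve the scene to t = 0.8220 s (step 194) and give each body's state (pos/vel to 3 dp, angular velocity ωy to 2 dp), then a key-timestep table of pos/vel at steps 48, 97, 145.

State at t = 0.8220 s:
  obj    pos=(+2.126,-0.725) vel=(+4.720,-1.802) ωy=+81.48

Key-timestep trajectory:
   step    t(s)  obj.x    obj.z    obj.vx   obj.vz 
     48  0.2034   +0.305  -0.030  +1.168  -0.446
     97  0.4110   +0.671  -0.170  +2.360  -0.901
    145  0.6144   +1.270  -0.398  +3.528  -1.347


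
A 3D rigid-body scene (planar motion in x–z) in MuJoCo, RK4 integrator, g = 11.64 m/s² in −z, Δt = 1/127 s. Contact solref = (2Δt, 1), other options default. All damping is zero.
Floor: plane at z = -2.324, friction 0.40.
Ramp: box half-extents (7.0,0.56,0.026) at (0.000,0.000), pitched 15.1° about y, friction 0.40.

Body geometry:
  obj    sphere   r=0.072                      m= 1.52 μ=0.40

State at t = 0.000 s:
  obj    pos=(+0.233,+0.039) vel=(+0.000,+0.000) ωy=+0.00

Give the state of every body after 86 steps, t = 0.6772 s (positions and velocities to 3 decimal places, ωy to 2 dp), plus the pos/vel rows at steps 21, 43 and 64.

State at t = 0.6772 s:
  obj    pos=(+0.712,-0.091) vel=(+1.416,-0.382) ωy=+20.36

Key-timestep trajectory:
   step    t(s)  obj.x    obj.z    obj.vx   obj.vz 
     21  0.1654   +0.262  +0.031  +0.346  -0.093
     43  0.3386   +0.353  +0.006  +0.708  -0.191
     64  0.5039   +0.499  -0.033  +1.054  -0.284


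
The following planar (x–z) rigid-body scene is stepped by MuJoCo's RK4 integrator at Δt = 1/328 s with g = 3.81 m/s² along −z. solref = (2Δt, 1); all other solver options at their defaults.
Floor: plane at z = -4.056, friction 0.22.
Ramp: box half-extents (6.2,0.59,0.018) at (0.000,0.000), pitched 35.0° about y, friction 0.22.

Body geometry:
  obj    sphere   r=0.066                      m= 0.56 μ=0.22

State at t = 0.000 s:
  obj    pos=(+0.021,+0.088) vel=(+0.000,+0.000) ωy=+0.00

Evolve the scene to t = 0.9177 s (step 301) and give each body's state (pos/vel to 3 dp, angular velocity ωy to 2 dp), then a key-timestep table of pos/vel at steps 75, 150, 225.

State at t = 0.9177 s:
  obj    pos=(+0.559,-0.289) vel=(+1.173,-0.822) ωy=+21.70

Key-timestep trajectory:
   step    t(s)  obj.x    obj.z    obj.vx   obj.vz 
     75  0.2287   +0.054  +0.064  +0.292  -0.205
    150  0.4573   +0.155  -0.006  +0.585  -0.410
    225  0.6860   +0.322  -0.123  +0.877  -0.614


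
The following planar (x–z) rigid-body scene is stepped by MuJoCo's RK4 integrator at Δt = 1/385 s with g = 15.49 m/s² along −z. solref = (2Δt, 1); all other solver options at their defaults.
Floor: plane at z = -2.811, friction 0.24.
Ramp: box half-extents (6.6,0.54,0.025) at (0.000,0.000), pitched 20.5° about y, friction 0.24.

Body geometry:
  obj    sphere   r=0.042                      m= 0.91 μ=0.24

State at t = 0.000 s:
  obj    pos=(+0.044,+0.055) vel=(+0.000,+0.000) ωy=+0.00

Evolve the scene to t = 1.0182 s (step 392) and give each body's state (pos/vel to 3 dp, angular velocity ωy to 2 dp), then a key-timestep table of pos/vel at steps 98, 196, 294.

State at t = 1.0182 s:
  obj    pos=(+1.925,-0.648) vel=(+3.695,-1.382) ωy=+93.93

Key-timestep trajectory:
   step    t(s)  obj.x    obj.z    obj.vx   obj.vz 
     98  0.2545   +0.162  +0.011  +0.924  -0.345
    196  0.5091   +0.514  -0.121  +1.848  -0.691
    294  0.7636   +1.102  -0.341  +2.772  -1.036


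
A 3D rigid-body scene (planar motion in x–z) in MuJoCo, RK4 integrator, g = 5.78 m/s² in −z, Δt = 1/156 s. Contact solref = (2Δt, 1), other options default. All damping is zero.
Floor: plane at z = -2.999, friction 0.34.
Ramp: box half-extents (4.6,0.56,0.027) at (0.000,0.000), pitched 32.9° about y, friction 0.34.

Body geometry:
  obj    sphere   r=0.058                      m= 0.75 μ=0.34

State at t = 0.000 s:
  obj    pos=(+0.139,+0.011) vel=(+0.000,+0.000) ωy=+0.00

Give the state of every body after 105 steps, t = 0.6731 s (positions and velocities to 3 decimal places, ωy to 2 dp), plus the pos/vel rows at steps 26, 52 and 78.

State at t = 0.6731 s:
  obj    pos=(+0.566,-0.265) vel=(+1.267,-0.820) ωy=+26.01

Key-timestep trajectory:
   step    t(s)  obj.x    obj.z    obj.vx   obj.vz 
     26  0.1667   +0.165  -0.006  +0.314  -0.203
     52  0.3333   +0.244  -0.056  +0.628  -0.406
     78  0.5000   +0.375  -0.141  +0.942  -0.609


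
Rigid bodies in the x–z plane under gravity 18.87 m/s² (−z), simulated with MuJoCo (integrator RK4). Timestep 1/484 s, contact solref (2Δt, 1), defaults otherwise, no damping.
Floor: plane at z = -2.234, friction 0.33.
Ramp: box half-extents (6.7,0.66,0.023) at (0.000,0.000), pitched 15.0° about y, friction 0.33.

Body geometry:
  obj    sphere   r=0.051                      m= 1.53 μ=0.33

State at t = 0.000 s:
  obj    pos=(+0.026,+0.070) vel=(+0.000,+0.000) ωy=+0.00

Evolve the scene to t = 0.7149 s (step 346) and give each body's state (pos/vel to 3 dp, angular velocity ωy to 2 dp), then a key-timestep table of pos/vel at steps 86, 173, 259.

State at t = 0.7149 s:
  obj    pos=(+0.887,-0.161) vel=(+2.409,-0.645) ωy=+48.89

Key-timestep trajectory:
   step    t(s)  obj.x    obj.z    obj.vx   obj.vz 
     86  0.1777   +0.079  +0.055  +0.599  -0.160
    173  0.3574   +0.241  +0.012  +1.204  -0.323
    259  0.5351   +0.508  -0.060  +1.803  -0.483


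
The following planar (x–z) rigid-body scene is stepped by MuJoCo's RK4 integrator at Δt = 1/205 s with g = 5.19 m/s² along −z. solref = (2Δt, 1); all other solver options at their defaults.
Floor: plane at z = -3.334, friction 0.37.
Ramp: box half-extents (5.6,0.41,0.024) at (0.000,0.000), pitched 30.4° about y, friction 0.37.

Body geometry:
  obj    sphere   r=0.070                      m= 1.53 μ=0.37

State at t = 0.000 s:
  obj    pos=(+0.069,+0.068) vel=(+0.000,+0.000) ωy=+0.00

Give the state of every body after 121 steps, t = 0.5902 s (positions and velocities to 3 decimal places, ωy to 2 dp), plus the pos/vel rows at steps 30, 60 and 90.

State at t = 0.5902 s:
  obj    pos=(+0.351,-0.097) vel=(+0.955,-0.560) ωy=+15.81

Key-timestep trajectory:
   step    t(s)  obj.x    obj.z    obj.vx   obj.vz 
     30  0.1463   +0.087  +0.058  +0.237  -0.139
     60  0.2927   +0.139  +0.028  +0.474  -0.278
     90  0.4390   +0.225  -0.023  +0.710  -0.417


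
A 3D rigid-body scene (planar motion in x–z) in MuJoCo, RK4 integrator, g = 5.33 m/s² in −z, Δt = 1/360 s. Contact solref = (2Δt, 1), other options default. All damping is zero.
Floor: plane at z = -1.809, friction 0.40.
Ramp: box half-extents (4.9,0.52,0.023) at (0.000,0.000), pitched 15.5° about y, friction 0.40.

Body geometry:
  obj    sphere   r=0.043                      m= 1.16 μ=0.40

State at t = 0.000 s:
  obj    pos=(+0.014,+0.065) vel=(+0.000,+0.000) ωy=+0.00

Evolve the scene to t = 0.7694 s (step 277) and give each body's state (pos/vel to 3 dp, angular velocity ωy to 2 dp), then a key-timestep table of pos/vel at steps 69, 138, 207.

State at t = 0.7694 s:
  obj    pos=(+0.304,-0.016) vel=(+0.754,-0.209) ωy=+18.20

Key-timestep trajectory:
   step    t(s)  obj.x    obj.z    obj.vx   obj.vz 
     69  0.1917   +0.032  +0.060  +0.188  -0.052
    138  0.3833   +0.086  +0.045  +0.376  -0.104
    207  0.5750   +0.176  +0.020  +0.564  -0.156


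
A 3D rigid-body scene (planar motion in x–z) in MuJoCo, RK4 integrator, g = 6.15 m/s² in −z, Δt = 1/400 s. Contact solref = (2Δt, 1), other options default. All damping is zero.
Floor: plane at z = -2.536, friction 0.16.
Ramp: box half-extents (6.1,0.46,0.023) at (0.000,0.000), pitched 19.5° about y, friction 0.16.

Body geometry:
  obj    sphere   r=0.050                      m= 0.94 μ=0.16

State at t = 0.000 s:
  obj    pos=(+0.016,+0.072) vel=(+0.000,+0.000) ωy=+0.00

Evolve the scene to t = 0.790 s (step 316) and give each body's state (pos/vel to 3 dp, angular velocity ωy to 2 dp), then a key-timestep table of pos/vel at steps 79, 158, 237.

State at t = 0.790 s:
  obj    pos=(+0.447,-0.081) vel=(+1.092,-0.387) ωy=+23.17

Key-timestep trajectory:
   step    t(s)  obj.x    obj.z    obj.vx   obj.vz 
     79  0.1975   +0.043  +0.062  +0.273  -0.097
    158  0.3950   +0.124  +0.034  +0.546  -0.193
    237  0.5925   +0.259  -0.014  +0.819  -0.290


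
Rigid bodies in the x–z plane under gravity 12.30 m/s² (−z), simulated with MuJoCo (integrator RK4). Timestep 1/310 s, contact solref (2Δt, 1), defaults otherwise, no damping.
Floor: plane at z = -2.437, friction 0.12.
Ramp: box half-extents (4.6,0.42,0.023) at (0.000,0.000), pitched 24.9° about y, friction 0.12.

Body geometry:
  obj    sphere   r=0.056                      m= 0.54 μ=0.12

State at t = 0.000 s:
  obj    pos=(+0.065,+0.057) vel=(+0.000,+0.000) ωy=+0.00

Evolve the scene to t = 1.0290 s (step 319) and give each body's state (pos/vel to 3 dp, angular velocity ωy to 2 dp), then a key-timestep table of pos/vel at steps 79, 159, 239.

State at t = 1.0290 s:
  obj    pos=(+1.909,-0.799) vel=(+3.581,-1.672) ωy=+61.44

Key-timestep trajectory:
   step    t(s)  obj.x    obj.z    obj.vx   obj.vz 
     79  0.2548   +0.178  +0.004  +0.890  -0.405
    159  0.5129   +0.523  -0.156  +1.785  -0.832
    239  0.7710   +1.100  -0.424  +2.689  -1.234


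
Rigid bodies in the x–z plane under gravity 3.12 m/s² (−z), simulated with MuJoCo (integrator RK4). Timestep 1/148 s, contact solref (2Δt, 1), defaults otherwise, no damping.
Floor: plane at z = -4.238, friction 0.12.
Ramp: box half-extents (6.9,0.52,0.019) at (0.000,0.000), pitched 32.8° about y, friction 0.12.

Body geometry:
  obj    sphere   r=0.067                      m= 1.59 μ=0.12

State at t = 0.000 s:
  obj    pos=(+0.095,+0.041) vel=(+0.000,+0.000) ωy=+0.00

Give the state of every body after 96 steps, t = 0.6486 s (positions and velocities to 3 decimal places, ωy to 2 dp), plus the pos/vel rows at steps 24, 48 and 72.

State at t = 0.6486 s:
  obj    pos=(+0.338,-0.116) vel=(+0.751,-0.482) ωy=+7.62

Key-timestep trajectory:
   step    t(s)  obj.x    obj.z    obj.vx   obj.vz 
     24  0.1622   +0.110  +0.031  +0.187  -0.121
     48  0.3243   +0.156  +0.002  +0.377  -0.238
     72  0.4865   +0.232  -0.047  +0.561  -0.365


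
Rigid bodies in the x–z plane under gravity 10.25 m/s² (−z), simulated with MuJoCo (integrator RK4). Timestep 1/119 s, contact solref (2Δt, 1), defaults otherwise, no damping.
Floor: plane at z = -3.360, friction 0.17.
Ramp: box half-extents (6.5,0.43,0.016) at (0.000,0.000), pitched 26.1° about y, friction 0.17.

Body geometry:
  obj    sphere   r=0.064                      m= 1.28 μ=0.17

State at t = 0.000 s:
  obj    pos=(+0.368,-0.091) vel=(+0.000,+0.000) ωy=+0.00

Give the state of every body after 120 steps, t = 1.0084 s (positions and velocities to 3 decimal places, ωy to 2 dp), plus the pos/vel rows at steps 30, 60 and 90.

State at t = 1.0084 s:
  obj    pos=(+1.839,-0.812) vel=(+2.917,-1.429) ωy=+50.73

Key-timestep trajectory:
   step    t(s)  obj.x    obj.z    obj.vx   obj.vz 
     30  0.2521   +0.460  -0.136  +0.730  -0.357
     60  0.5042   +0.736  -0.271  +1.459  -0.715
     90  0.7563   +1.196  -0.497  +2.188  -1.072


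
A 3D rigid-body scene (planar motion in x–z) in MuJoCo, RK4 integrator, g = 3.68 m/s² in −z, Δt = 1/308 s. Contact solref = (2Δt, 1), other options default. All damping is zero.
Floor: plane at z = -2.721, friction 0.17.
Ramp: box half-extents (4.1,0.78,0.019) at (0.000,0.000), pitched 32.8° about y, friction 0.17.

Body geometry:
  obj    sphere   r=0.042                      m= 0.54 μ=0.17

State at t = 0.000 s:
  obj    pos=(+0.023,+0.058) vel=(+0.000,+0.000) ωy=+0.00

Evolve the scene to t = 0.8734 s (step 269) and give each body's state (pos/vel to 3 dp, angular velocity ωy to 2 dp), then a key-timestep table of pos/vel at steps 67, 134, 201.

State at t = 0.8734 s:
  obj    pos=(+0.494,-0.246) vel=(+1.078,-0.695) ωy=+27.30

Key-timestep trajectory:
   step    t(s)  obj.x    obj.z    obj.vx   obj.vz 
     67  0.2175   +0.052  +0.039  +0.268  -0.176
    134  0.4351   +0.140  -0.018  +0.537  -0.347
    201  0.6526   +0.286  -0.112  +0.805  -0.521


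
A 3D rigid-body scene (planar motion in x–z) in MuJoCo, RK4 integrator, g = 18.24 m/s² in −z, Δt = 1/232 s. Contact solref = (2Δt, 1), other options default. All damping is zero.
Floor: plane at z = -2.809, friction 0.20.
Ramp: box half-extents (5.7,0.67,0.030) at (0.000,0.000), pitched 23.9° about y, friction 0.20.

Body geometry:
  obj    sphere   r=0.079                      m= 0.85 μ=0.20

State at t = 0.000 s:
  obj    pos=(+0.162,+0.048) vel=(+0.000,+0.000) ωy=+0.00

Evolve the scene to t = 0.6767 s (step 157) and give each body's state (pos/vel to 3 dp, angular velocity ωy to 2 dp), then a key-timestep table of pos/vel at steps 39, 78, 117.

State at t = 0.6767 s:
  obj    pos=(+1.267,-0.442) vel=(+3.266,-1.447) ωy=+45.20

Key-timestep trajectory:
   step    t(s)  obj.x    obj.z    obj.vx   obj.vz 
     39  0.1681   +0.230  +0.017  +0.811  -0.360
     78  0.3362   +0.435  -0.073  +1.623  -0.719
    117  0.5043   +0.776  -0.225  +2.434  -1.079
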